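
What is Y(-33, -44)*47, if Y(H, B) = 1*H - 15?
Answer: -2256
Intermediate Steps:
Y(H, B) = -15 + H (Y(H, B) = H - 15 = -15 + H)
Y(-33, -44)*47 = (-15 - 33)*47 = -48*47 = -2256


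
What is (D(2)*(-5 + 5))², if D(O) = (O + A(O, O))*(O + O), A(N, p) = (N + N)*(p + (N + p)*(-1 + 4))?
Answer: 0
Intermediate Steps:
A(N, p) = 2*N*(3*N + 4*p) (A(N, p) = (2*N)*(p + (N + p)*3) = (2*N)*(p + (3*N + 3*p)) = (2*N)*(3*N + 4*p) = 2*N*(3*N + 4*p))
D(O) = 2*O*(O + 14*O²) (D(O) = (O + 2*O*(3*O + 4*O))*(O + O) = (O + 2*O*(7*O))*(2*O) = (O + 14*O²)*(2*O) = 2*O*(O + 14*O²))
(D(2)*(-5 + 5))² = ((2²*(2 + 28*2))*(-5 + 5))² = ((4*(2 + 56))*0)² = ((4*58)*0)² = (232*0)² = 0² = 0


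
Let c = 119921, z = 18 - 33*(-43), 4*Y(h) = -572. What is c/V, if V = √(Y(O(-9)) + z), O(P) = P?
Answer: 119921*√1294/1294 ≈ 3333.7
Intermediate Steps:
Y(h) = -143 (Y(h) = (¼)*(-572) = -143)
z = 1437 (z = 18 + 1419 = 1437)
V = √1294 (V = √(-143 + 1437) = √1294 ≈ 35.972)
c/V = 119921/(√1294) = 119921*(√1294/1294) = 119921*√1294/1294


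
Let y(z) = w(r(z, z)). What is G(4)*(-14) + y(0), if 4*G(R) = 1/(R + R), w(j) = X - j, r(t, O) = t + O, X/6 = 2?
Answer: 185/16 ≈ 11.563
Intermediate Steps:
X = 12 (X = 6*2 = 12)
r(t, O) = O + t
w(j) = 12 - j
y(z) = 12 - 2*z (y(z) = 12 - (z + z) = 12 - 2*z)
G(R) = 1/(8*R) (G(R) = 1/(4*(R + R)) = 1/(4*((2*R))) = (1/(2*R))/4 = 1/(8*R))
G(4)*(-14) + y(0) = ((1/8)/4)*(-14) + (12 - 2*0) = ((1/8)*(1/4))*(-14) + (12 + 0) = (1/32)*(-14) + 12 = -7/16 + 12 = 185/16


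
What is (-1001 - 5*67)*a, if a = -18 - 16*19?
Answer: 430192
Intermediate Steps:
a = -322 (a = -18 - 304 = -322)
(-1001 - 5*67)*a = (-1001 - 5*67)*(-322) = (-1001 - 335)*(-322) = -1336*(-322) = 430192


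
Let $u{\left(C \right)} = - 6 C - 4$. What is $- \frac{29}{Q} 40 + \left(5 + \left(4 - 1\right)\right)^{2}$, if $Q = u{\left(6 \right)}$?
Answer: $93$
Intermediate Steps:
$u{\left(C \right)} = -4 - 6 C$
$Q = -40$ ($Q = -4 - 36 = -40$)
$- \frac{29}{Q} 40 + \left(5 + \left(4 - 1\right)\right)^{2} = - \frac{29}{-40} \cdot 40 + \left(5 + \left(4 - 1\right)\right)^{2} = \left(-29\right) \left(- \frac{1}{40}\right) 40 + \left(5 + \left(4 - 1\right)\right)^{2} = \frac{29}{40} \cdot 40 + \left(5 + 3\right)^{2} = 29 + 8^{2} = 29 + 64 = 93$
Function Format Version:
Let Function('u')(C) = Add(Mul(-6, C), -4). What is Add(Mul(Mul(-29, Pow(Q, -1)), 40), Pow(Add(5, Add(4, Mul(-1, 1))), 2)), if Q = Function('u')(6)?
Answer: 93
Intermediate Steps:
Function('u')(C) = Add(-4, Mul(-6, C))
Q = -40 (Q = Add(-4, Mul(-6, 6)) = Add(-4, -36) = -40)
Add(Mul(Mul(-29, Pow(Q, -1)), 40), Pow(Add(5, Add(4, Mul(-1, 1))), 2)) = Add(Mul(Mul(-29, Pow(-40, -1)), 40), Pow(Add(5, Add(4, Mul(-1, 1))), 2)) = Add(Mul(Mul(-29, Rational(-1, 40)), 40), Pow(Add(5, Add(4, -1)), 2)) = Add(Mul(Rational(29, 40), 40), Pow(Add(5, 3), 2)) = Add(29, Pow(8, 2)) = Add(29, 64) = 93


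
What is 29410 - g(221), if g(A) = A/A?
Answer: 29409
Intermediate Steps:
g(A) = 1
29410 - g(221) = 29410 - 1*1 = 29410 - 1 = 29409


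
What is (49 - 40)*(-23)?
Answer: -207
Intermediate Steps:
(49 - 40)*(-23) = 9*(-23) = -207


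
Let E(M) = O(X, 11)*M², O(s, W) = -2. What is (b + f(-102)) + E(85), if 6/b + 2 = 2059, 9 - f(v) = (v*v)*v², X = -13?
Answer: -222686000443/2057 ≈ -1.0826e+8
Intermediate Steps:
f(v) = 9 - v⁴ (f(v) = 9 - v*v*v² = 9 - v²*v² = 9 - v⁴)
b = 6/2057 (b = 6/(-2 + 2059) = 6/2057 ≈ 0.0029169)
E(M) = -2*M²
(b + f(-102)) + E(85) = (6/2057 + (9 - 1*(-102)⁴)) - 2*85² = (6/2057 + (9 - 1*108243216)) - 2*7225 = (6/2057 + (9 - 108243216)) - 14450 = (6/2057 - 108243207) - 14450 = -222656276793/2057 - 14450 = -222686000443/2057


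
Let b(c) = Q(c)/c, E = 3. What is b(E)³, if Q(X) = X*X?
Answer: 27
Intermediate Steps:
Q(X) = X²
b(c) = c (b(c) = c²/c = c)
b(E)³ = 3³ = 27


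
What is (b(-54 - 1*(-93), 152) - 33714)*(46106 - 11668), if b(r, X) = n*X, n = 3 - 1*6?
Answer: -1176746460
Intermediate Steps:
n = -3 (n = 3 - 6 = -3)
b(r, X) = -3*X
(b(-54 - 1*(-93), 152) - 33714)*(46106 - 11668) = (-3*152 - 33714)*(46106 - 11668) = (-456 - 33714)*34438 = -34170*34438 = -1176746460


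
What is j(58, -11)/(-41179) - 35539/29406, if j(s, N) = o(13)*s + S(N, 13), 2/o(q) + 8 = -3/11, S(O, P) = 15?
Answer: -10244424685/8476367718 ≈ -1.2086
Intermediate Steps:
o(q) = -22/91 (o(q) = 2/(-8 - 3/11) = 2/(-91/11) = 2*(-11/91) = -22/91)
j(s, N) = 15 - 22*s/91 (j(s, N) = -22*s/91 + 15 = 15 - 22*s/91)
j(58, -11)/(-41179) - 35539/29406 = (15 - 22/91*58)/(-41179) - 35539/29406 = (15 - 1276/91)*(-1/41179) - 35539*1/29406 = (89/91)*(-1/41179) - 35539/29406 = -89/3747289 - 35539/29406 = -10244424685/8476367718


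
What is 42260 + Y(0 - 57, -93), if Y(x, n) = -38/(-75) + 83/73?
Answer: 231382499/5475 ≈ 42262.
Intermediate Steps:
Y(x, n) = 8999/5475 (Y(x, n) = -38*(-1/75) + 83*(1/73) = 38/75 + 83/73 = 8999/5475)
42260 + Y(0 - 57, -93) = 42260 + 8999/5475 = 231382499/5475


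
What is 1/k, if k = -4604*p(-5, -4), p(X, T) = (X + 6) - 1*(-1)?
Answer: -1/9208 ≈ -0.00010860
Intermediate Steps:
p(X, T) = 7 + X (p(X, T) = (6 + X) + 1 = 7 + X)
k = -9208 (k = -4604*(7 - 5) = -4604*2 = -9208)
1/k = 1/(-9208) = -1/9208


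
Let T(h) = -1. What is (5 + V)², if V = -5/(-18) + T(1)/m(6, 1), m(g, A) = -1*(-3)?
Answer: 7921/324 ≈ 24.448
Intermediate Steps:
m(g, A) = 3
V = -1/18 (V = -5/(-18) - 1/3 = -5*(-1/18) - 1*⅓ = 5/18 - ⅓ = -1/18 ≈ -0.055556)
(5 + V)² = (5 - 1/18)² = (89/18)² = 7921/324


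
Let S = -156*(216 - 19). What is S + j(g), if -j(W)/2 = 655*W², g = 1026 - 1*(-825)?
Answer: -4488354042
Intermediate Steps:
g = 1851 (g = 1026 + 825 = 1851)
j(W) = -1310*W²
S = -30732 (S = -156*197 = -30732)
S + j(g) = -30732 - 1310*1851² = -30732 - 1310*3426201 = -30732 - 4488323310 = -4488354042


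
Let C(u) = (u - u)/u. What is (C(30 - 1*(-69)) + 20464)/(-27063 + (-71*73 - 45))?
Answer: -20464/32291 ≈ -0.63374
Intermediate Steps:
C(u) = 0 (C(u) = 0/u = 0)
(C(30 - 1*(-69)) + 20464)/(-27063 + (-71*73 - 45)) = (0 + 20464)/(-27063 + (-71*73 - 45)) = 20464/(-27063 + (-5183 - 45)) = 20464/(-27063 - 5228) = 20464/(-32291) = 20464*(-1/32291) = -20464/32291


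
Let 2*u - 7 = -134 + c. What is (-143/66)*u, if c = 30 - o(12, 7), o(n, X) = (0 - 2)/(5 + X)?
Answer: 7553/72 ≈ 104.90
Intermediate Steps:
o(n, X) = -2/(5 + X)
c = 181/6 (c = 30 - (-2)/(5 + 7) = 30 - (-2)/12 = 30 - 1*(-⅙) = 30 + ⅙ = 181/6 ≈ 30.167)
u = -581/12 (u = 7/2 + (-134 + 181/6)/2 = 7/2 + (½)*(-623/6) = 7/2 - 623/12 = -581/12 ≈ -48.417)
(-143/66)*u = -143/66*(-581/12) = -143*1/66*(-581/12) = -13/6*(-581/12) = 7553/72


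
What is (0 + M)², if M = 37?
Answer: 1369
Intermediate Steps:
(0 + M)² = (0 + 37)² = 37² = 1369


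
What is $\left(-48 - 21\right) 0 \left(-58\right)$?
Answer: $0$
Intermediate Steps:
$\left(-48 - 21\right) 0 \left(-58\right) = \left(-69\right) 0 \left(-58\right) = 0 \left(-58\right) = 0$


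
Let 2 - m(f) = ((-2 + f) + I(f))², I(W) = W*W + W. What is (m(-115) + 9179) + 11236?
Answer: -168797632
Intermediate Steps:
I(W) = W + W² (I(W) = W² + W = W + W²)
m(f) = 2 - (-2 + f + f*(1 + f))² (m(f) = 2 - ((-2 + f) + f*(1 + f))² = 2 - (-2 + f + f*(1 + f))²)
(m(-115) + 9179) + 11236 = ((2 - (-2 - 115 - 115*(1 - 115))²) + 9179) + 11236 = ((2 - (-2 - 115 - 115*(-114))²) + 9179) + 11236 = ((2 - (-2 - 115 + 13110)²) + 9179) + 11236 = ((2 - 1*12993²) + 9179) + 11236 = ((2 - 1*168818049) + 9179) + 11236 = ((2 - 168818049) + 9179) + 11236 = (-168818047 + 9179) + 11236 = -168808868 + 11236 = -168797632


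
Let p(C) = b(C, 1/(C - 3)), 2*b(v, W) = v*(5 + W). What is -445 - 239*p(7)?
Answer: -38693/8 ≈ -4836.6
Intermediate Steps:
b(v, W) = v*(5 + W)/2 (b(v, W) = (v*(5 + W))/2 = v*(5 + W)/2)
p(C) = C*(5 + 1/(-3 + C))/2 (p(C) = C*(5 + 1/(C - 3))/2 = C*(5 + 1/(-3 + C))/2)
-445 - 239*p(7) = -445 - 239*7*(-14 + 5*7)/(2*(-3 + 7)) = -445 - 239*7*(-14 + 35)/(2*4) = -445 - 239*7*21/(2*4) = -445 - 239*147/8 = -445 - 35133/8 = -38693/8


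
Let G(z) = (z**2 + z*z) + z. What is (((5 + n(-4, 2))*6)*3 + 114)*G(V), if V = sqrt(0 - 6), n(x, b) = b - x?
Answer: -3744 + 312*I*sqrt(6) ≈ -3744.0 + 764.24*I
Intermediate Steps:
V = I*sqrt(6) (V = sqrt(-6) = I*sqrt(6) ≈ 2.4495*I)
G(z) = z + 2*z**2 (G(z) = (z**2 + z**2) + z = 2*z**2 + z = z + 2*z**2)
(((5 + n(-4, 2))*6)*3 + 114)*G(V) = (((5 + (2 - 1*(-4)))*6)*3 + 114)*((I*sqrt(6))*(1 + 2*(I*sqrt(6)))) = (((5 + (2 + 4))*6)*3 + 114)*((I*sqrt(6))*(1 + 2*I*sqrt(6))) = (((5 + 6)*6)*3 + 114)*(I*sqrt(6)*(1 + 2*I*sqrt(6))) = ((11*6)*3 + 114)*(I*sqrt(6)*(1 + 2*I*sqrt(6))) = (66*3 + 114)*(I*sqrt(6)*(1 + 2*I*sqrt(6))) = (198 + 114)*(I*sqrt(6)*(1 + 2*I*sqrt(6))) = 312*(I*sqrt(6)*(1 + 2*I*sqrt(6))) = 312*I*sqrt(6)*(1 + 2*I*sqrt(6))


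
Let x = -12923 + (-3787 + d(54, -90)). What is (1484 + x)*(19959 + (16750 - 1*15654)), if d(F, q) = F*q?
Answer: -422910730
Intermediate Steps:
x = -21570 (x = -12923 + (-3787 + 54*(-90)) = -12923 + (-3787 - 4860) = -12923 - 8647 = -21570)
(1484 + x)*(19959 + (16750 - 1*15654)) = (1484 - 21570)*(19959 + (16750 - 1*15654)) = -20086*(19959 + (16750 - 15654)) = -20086*(19959 + 1096) = -20086*21055 = -422910730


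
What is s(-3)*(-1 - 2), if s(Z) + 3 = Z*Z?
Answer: -18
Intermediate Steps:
s(Z) = -3 + Z**2 (s(Z) = -3 + Z*Z = -3 + Z**2)
s(-3)*(-1 - 2) = (-3 + (-3)**2)*(-1 - 2) = (-3 + 9)*(-3) = 6*(-3) = -18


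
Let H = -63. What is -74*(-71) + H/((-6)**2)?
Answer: 21009/4 ≈ 5252.3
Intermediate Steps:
-74*(-71) + H/((-6)**2) = -74*(-71) - 63/((-6)**2) = 5254 - 63/36 = 5254 - 63*1/36 = 5254 - 7/4 = 21009/4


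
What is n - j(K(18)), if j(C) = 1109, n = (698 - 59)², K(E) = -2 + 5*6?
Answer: 407212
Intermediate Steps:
K(E) = 28 (K(E) = -2 + 30 = 28)
n = 408321 (n = 639² = 408321)
n - j(K(18)) = 408321 - 1*1109 = 408321 - 1109 = 407212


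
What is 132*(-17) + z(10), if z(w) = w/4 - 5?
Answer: -4493/2 ≈ -2246.5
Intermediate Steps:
z(w) = -5 + w/4 (z(w) = w*(¼) - 5 = w/4 - 5 = -5 + w/4)
132*(-17) + z(10) = 132*(-17) + (-5 + (¼)*10) = -2244 + (-5 + 5/2) = -2244 - 5/2 = -4493/2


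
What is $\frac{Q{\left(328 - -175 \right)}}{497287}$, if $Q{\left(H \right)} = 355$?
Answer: $\frac{355}{497287} \approx 0.00071387$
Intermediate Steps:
$\frac{Q{\left(328 - -175 \right)}}{497287} = \frac{355}{497287}$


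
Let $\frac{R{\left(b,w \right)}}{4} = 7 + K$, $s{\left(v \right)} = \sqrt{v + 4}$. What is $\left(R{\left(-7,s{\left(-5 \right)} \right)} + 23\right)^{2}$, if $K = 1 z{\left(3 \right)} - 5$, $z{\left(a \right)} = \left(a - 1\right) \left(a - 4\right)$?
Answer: $529$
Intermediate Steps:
$z{\left(a \right)} = \left(-1 + a\right) \left(-4 + a\right)$
$s{\left(v \right)} = \sqrt{4 + v}$
$K = -7$ ($K = 1 \left(4 + 3^{2} - 15\right) - 5 = 1 \left(4 + 9 - 15\right) - 5 = 1 \left(-2\right) - 5 = -2 - 5 = -7$)
$R{\left(b,w \right)} = 0$ ($R{\left(b,w \right)} = 4 \left(7 - 7\right) = 4 \cdot 0 = 0$)
$\left(R{\left(-7,s{\left(-5 \right)} \right)} + 23\right)^{2} = \left(0 + 23\right)^{2} = 23^{2} = 529$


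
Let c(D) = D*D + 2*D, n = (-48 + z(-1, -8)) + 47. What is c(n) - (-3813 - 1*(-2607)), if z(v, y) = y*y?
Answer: 5301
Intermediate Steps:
z(v, y) = y²
n = 63 (n = (-48 + (-8)²) + 47 = (-48 + 64) + 47 = 16 + 47 = 63)
c(D) = D² + 2*D
c(n) - (-3813 - 1*(-2607)) = 63*(2 + 63) - (-3813 - 1*(-2607)) = 63*65 - (-3813 + 2607) = 4095 - 1*(-1206) = 4095 + 1206 = 5301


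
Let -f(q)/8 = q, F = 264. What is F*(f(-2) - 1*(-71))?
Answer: 22968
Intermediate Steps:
f(q) = -8*q
F*(f(-2) - 1*(-71)) = 264*(-8*(-2) - 1*(-71)) = 264*(16 + 71) = 264*87 = 22968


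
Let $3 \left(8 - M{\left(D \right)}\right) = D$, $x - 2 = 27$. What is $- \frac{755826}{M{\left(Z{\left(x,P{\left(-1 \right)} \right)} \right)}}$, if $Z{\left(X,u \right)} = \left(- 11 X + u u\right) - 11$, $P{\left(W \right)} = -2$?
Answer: $- \frac{1133739}{175} \approx -6478.5$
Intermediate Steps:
$x = 29$ ($x = 2 + 27 = 29$)
$Z{\left(X,u \right)} = -11 + u^{2} - 11 X$ ($Z{\left(X,u \right)} = \left(- 11 X + u^{2}\right) - 11 = \left(u^{2} - 11 X\right) - 11 = -11 + u^{2} - 11 X$)
$M{\left(D \right)} = 8 - \frac{D}{3}$
$- \frac{755826}{M{\left(Z{\left(x,P{\left(-1 \right)} \right)} \right)}} = - \frac{755826}{8 - \frac{-11 + \left(-2\right)^{2} - 319}{3}} = - \frac{755826}{8 - \frac{-11 + 4 - 319}{3}} = - \frac{755826}{8 - - \frac{326}{3}} = - \frac{755826}{8 + \frac{326}{3}} = - \frac{755826}{\frac{350}{3}} = \left(-755826\right) \frac{3}{350} = - \frac{1133739}{175}$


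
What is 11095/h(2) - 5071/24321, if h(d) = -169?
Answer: -24608954/373659 ≈ -65.859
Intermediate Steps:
11095/h(2) - 5071/24321 = 11095/(-169) - 5071/24321 = 11095*(-1/169) - 5071*1/24321 = -11095/169 - 461/2211 = -24608954/373659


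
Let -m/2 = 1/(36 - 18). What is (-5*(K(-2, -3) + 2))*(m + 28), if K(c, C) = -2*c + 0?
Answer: -2510/3 ≈ -836.67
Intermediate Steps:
K(c, C) = -2*c
m = -⅑ (m = -2/(36 - 18) = -2/18 = -2*1/18 = -⅑ ≈ -0.11111)
(-5*(K(-2, -3) + 2))*(m + 28) = (-5*(-2*(-2) + 2))*(-⅑ + 28) = -5*(4 + 2)*(251/9) = -5*6*(251/9) = -30*251/9 = -2510/3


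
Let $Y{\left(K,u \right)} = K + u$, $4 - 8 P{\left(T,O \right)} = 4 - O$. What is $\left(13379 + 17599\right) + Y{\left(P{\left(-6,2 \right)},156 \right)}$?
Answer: $\frac{124537}{4} \approx 31134.0$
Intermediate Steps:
$P{\left(T,O \right)} = \frac{O}{8}$ ($P{\left(T,O \right)} = \frac{1}{2} - \frac{4 - O}{8} = \frac{1}{2} + \left(- \frac{1}{2} + \frac{O}{8}\right) = \frac{O}{8}$)
$\left(13379 + 17599\right) + Y{\left(P{\left(-6,2 \right)},156 \right)} = \left(13379 + 17599\right) + \left(\frac{1}{8} \cdot 2 + 156\right) = 30978 + \left(\frac{1}{4} + 156\right) = 30978 + \frac{625}{4} = \frac{124537}{4}$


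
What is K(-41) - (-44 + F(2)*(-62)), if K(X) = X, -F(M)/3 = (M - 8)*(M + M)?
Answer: 4467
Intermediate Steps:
F(M) = -6*M*(-8 + M) (F(M) = -3*(M - 8)*(M + M) = -3*(-8 + M)*2*M = -6*M*(-8 + M))
K(-41) - (-44 + F(2)*(-62)) = -41 - (-44 + (6*2*(8 - 1*2))*(-62)) = -41 - (-44 + (6*2*(8 - 2))*(-62)) = -41 - (-44 + (6*2*6)*(-62)) = -41 - (-44 + 72*(-62)) = -41 - (-44 - 4464) = -41 - 1*(-4508) = -41 + 4508 = 4467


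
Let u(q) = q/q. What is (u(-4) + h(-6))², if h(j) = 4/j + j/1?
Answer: 289/9 ≈ 32.111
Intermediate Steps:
u(q) = 1
h(j) = j + 4/j (h(j) = 4/j + j*1 = 4/j + j = j + 4/j)
(u(-4) + h(-6))² = (1 + (-6 + 4/(-6)))² = (1 + (-6 + 4*(-⅙)))² = (1 + (-6 - ⅔))² = (1 - 20/3)² = (-17/3)² = 289/9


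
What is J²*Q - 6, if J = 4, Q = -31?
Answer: -502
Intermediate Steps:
J²*Q - 6 = 4²*(-31) - 6 = 16*(-31) - 6 = -496 - 6 = -502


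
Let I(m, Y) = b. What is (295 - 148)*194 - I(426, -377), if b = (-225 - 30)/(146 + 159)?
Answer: 1739649/61 ≈ 28519.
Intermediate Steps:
b = -51/61 (b = -255/305 = -255*1/305 = -51/61 ≈ -0.83607)
I(m, Y) = -51/61
(295 - 148)*194 - I(426, -377) = (295 - 148)*194 - 1*(-51/61) = 147*194 + 51/61 = 28518 + 51/61 = 1739649/61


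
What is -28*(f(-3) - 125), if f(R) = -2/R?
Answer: 10444/3 ≈ 3481.3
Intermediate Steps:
-28*(f(-3) - 125) = -28*(-2/(-3) - 125) = -28*(-2*(-⅓) - 125) = -28*(⅔ - 125) = -28*(-373/3) = 10444/3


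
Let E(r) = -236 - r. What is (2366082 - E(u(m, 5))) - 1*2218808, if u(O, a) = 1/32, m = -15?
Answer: 4720321/32 ≈ 1.4751e+5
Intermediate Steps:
u(O, a) = 1/32
(2366082 - E(u(m, 5))) - 1*2218808 = (2366082 - (-236 - 1*1/32)) - 1*2218808 = (2366082 - (-236 - 1/32)) - 2218808 = (2366082 - 1*(-7553/32)) - 2218808 = (2366082 + 7553/32) - 2218808 = 75722177/32 - 2218808 = 4720321/32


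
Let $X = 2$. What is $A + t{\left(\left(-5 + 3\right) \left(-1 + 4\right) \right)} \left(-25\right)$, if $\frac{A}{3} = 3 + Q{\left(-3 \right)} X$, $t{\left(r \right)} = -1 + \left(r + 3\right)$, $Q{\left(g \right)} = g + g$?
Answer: $73$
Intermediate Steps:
$Q{\left(g \right)} = 2 g$
$t{\left(r \right)} = 2 + r$ ($t{\left(r \right)} = -1 + \left(3 + r\right) = 2 + r$)
$A = -27$ ($A = 3 \left(3 + 2 \left(-3\right) 2\right) = 3 \left(3 - 12\right) = 3 \left(-9\right) = -27$)
$A + t{\left(\left(-5 + 3\right) \left(-1 + 4\right) \right)} \left(-25\right) = -27 + \left(2 + \left(-5 + 3\right) \left(-1 + 4\right)\right) \left(-25\right) = -27 + \left(2 - 6\right) \left(-25\right) = -27 - -100 = -27 + 100 = 73$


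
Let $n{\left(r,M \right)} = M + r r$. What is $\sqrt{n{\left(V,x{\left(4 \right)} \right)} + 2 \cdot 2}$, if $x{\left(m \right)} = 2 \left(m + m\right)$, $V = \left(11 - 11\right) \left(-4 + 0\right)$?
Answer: $2 \sqrt{5} \approx 4.4721$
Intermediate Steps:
$V = 0$ ($V = 0 \left(-4\right) = 0$)
$x{\left(m \right)} = 4 m$ ($x{\left(m \right)} = 2 \cdot 2 m = 4 m$)
$n{\left(r,M \right)} = M + r^{2}$
$\sqrt{n{\left(V,x{\left(4 \right)} \right)} + 2 \cdot 2} = \sqrt{\left(4 \cdot 4 + 0^{2}\right) + 2 \cdot 2} = \sqrt{\left(16 + 0\right) + 4} = \sqrt{16 + 4} = \sqrt{20} = 2 \sqrt{5}$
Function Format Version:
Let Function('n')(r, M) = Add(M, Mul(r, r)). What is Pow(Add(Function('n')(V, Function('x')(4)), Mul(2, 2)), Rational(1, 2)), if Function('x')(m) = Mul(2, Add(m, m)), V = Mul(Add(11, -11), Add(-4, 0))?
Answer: Mul(2, Pow(5, Rational(1, 2))) ≈ 4.4721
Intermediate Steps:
V = 0 (V = Mul(0, -4) = 0)
Function('x')(m) = Mul(4, m) (Function('x')(m) = Mul(2, Mul(2, m)) = Mul(4, m))
Function('n')(r, M) = Add(M, Pow(r, 2))
Pow(Add(Function('n')(V, Function('x')(4)), Mul(2, 2)), Rational(1, 2)) = Pow(Add(Add(Mul(4, 4), Pow(0, 2)), Mul(2, 2)), Rational(1, 2)) = Pow(Add(Add(16, 0), 4), Rational(1, 2)) = Pow(Add(16, 4), Rational(1, 2)) = Pow(20, Rational(1, 2)) = Mul(2, Pow(5, Rational(1, 2)))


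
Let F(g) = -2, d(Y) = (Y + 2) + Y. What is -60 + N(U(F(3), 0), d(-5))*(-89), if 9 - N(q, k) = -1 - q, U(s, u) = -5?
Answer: -505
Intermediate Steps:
d(Y) = 2 + 2*Y (d(Y) = (2 + Y) + Y = 2 + 2*Y)
N(q, k) = 10 + q (N(q, k) = 9 - (-1 - q) = 9 + (1 + q) = 10 + q)
-60 + N(U(F(3), 0), d(-5))*(-89) = -60 + (10 - 5)*(-89) = -60 + 5*(-89) = -60 - 445 = -505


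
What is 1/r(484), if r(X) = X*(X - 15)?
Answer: 1/226996 ≈ 4.4054e-6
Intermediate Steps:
r(X) = X*(-15 + X)
1/r(484) = 1/(484*(-15 + 484)) = 1/(484*469) = 1/226996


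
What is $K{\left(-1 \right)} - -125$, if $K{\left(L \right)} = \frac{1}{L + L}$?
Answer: $\frac{249}{2} \approx 124.5$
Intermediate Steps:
$K{\left(L \right)} = \frac{1}{2 L}$
$K{\left(-1 \right)} - -125 = \frac{1}{2 \left(-1\right)} - -125 = \frac{1}{2} \left(-1\right) + 125 = - \frac{1}{2} + 125 = \frac{249}{2}$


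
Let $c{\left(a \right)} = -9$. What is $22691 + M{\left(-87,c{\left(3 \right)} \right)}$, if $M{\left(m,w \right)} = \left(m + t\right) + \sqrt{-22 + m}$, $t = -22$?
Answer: $22582 + i \sqrt{109} \approx 22582.0 + 10.44 i$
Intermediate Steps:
$M{\left(m,w \right)} = -22 + m + \sqrt{-22 + m}$ ($M{\left(m,w \right)} = \left(m - 22\right) + \sqrt{-22 + m} = \left(-22 + m\right) + \sqrt{-22 + m} = -22 + m + \sqrt{-22 + m}$)
$22691 + M{\left(-87,c{\left(3 \right)} \right)} = 22691 - \left(109 - \sqrt{-22 - 87}\right) = 22691 - \left(109 - i \sqrt{109}\right) = 22582 + i \sqrt{109}$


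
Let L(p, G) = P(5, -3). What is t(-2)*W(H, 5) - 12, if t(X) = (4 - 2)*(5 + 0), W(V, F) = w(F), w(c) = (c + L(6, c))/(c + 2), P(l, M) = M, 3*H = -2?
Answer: -64/7 ≈ -9.1429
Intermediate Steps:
H = -⅔ (H = (⅓)*(-2) = -⅔ ≈ -0.66667)
L(p, G) = -3
w(c) = (-3 + c)/(2 + c) (w(c) = (c - 3)/(c + 2) = (-3 + c)/(2 + c))
W(V, F) = (-3 + F)/(2 + F)
t(X) = 10 (t(X) = 2*5 = 10)
t(-2)*W(H, 5) - 12 = 10*((-3 + 5)/(2 + 5)) - 12 = 10*(2/7) - 12 = 20/7 - 12 = -64/7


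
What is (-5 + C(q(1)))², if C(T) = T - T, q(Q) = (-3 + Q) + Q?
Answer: 25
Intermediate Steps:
q(Q) = -3 + 2*Q
C(T) = 0
(-5 + C(q(1)))² = (-5 + 0)² = (-5)² = 25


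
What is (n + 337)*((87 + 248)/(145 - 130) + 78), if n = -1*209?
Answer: 38528/3 ≈ 12843.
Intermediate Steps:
n = -209
(n + 337)*((87 + 248)/(145 - 130) + 78) = (-209 + 337)*((87 + 248)/(145 - 130) + 78) = 128*(335/15 + 78) = 128*(335*(1/15) + 78) = 128*(67/3 + 78) = 128*(301/3) = 38528/3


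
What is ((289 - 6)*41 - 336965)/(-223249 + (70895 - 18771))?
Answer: 325362/171125 ≈ 1.9013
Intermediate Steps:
((289 - 6)*41 - 336965)/(-223249 + (70895 - 18771)) = (283*41 - 336965)/(-223249 + 52124) = (11603 - 336965)/(-171125) = -325362*(-1/171125) = 325362/171125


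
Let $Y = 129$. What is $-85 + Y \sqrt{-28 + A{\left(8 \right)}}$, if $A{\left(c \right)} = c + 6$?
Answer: $-85 + 129 i \sqrt{14} \approx -85.0 + 482.67 i$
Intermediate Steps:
$A{\left(c \right)} = 6 + c$
$-85 + Y \sqrt{-28 + A{\left(8 \right)}} = -85 + 129 \sqrt{-28 + \left(6 + 8\right)} = -85 + 129 \sqrt{-28 + 14} = -85 + 129 \sqrt{-14} = -85 + 129 i \sqrt{14}$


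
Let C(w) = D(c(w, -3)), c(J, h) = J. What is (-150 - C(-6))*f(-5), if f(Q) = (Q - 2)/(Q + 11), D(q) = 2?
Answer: 532/3 ≈ 177.33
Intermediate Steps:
C(w) = 2
f(Q) = (-2 + Q)/(11 + Q)
(-150 - C(-6))*f(-5) = (-150 - 1*2)*((-2 - 5)/(11 - 5)) = (-150 - 2)*(-7/6) = -76*(-7)/3 = -152*(-7/6) = 532/3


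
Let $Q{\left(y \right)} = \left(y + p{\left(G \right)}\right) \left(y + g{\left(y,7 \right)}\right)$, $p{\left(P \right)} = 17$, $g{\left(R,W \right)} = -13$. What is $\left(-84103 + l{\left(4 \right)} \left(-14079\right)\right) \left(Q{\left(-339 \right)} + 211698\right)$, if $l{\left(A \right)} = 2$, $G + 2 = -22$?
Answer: $-36489539962$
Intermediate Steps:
$G = -24$ ($G = -2 - 22 = -24$)
$Q{\left(y \right)} = \left(-13 + y\right) \left(17 + y\right)$ ($Q{\left(y \right)} = \left(y + 17\right) \left(y - 13\right) = \left(17 + y\right) \left(-13 + y\right) = \left(-13 + y\right) \left(17 + y\right)$)
$\left(-84103 + l{\left(4 \right)} \left(-14079\right)\right) \left(Q{\left(-339 \right)} + 211698\right) = \left(-84103 + 2 \left(-14079\right)\right) \left(\left(-221 + \left(-339\right)^{2} + 4 \left(-339\right)\right) + 211698\right) = \left(-84103 - 28158\right) \left(\left(-221 + 114921 - 1356\right) + 211698\right) = - 112261 \left(113344 + 211698\right) = \left(-112261\right) 325042 = -36489539962$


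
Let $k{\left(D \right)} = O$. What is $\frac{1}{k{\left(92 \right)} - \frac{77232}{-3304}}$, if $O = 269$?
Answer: $\frac{413}{120751} \approx 0.0034203$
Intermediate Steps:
$k{\left(D \right)} = 269$
$\frac{1}{k{\left(92 \right)} - \frac{77232}{-3304}} = \frac{1}{269 - \frac{77232}{-3304}} = \frac{1}{269 - - \frac{9654}{413}} = \frac{1}{269 + \frac{9654}{413}} = \frac{1}{\frac{120751}{413}} = \frac{413}{120751}$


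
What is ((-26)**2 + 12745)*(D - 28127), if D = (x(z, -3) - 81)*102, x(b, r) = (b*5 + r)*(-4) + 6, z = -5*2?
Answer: -189947413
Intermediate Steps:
z = -10
x(b, r) = 6 - 20*b - 4*r (x(b, r) = (5*b + r)*(-4) + 6 = (r + 5*b)*(-4) + 6 = (-20*b - 4*r) + 6 = 6 - 20*b - 4*r)
D = 13974 (D = ((6 - 20*(-10) - 4*(-3)) - 81)*102 = ((6 + 200 + 12) - 81)*102 = (218 - 81)*102 = 137*102 = 13974)
((-26)**2 + 12745)*(D - 28127) = ((-26)**2 + 12745)*(13974 - 28127) = (676 + 12745)*(-14153) = 13421*(-14153) = -189947413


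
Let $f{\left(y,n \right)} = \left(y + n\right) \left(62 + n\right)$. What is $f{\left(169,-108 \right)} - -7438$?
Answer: $4632$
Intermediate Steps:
$f{\left(y,n \right)} = \left(62 + n\right) \left(n + y\right)$ ($f{\left(y,n \right)} = \left(n + y\right) \left(62 + n\right) = \left(62 + n\right) \left(n + y\right)$)
$f{\left(169,-108 \right)} - -7438 = \left(\left(-108\right)^{2} + 62 \left(-108\right) + 62 \cdot 169 - 18252\right) - -7438 = \left(11664 - 6696 + 10478 - 18252\right) + 7438 = -2806 + 7438 = 4632$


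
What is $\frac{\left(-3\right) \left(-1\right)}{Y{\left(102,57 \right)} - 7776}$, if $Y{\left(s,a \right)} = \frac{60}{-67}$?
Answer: $- \frac{67}{173684} \approx -0.00038576$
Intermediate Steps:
$Y{\left(s,a \right)} = - \frac{60}{67}$ ($Y{\left(s,a \right)} = 60 \left(- \frac{1}{67}\right) = - \frac{60}{67}$)
$\frac{\left(-3\right) \left(-1\right)}{Y{\left(102,57 \right)} - 7776} = \frac{\left(-3\right) \left(-1\right)}{- \frac{60}{67} - 7776} = \frac{1}{- \frac{521052}{67}} \cdot 3 = \left(- \frac{67}{521052}\right) 3 = - \frac{67}{173684}$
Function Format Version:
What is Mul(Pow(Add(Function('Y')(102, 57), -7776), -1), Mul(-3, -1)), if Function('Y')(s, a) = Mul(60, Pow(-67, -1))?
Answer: Rational(-67, 173684) ≈ -0.00038576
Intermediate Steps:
Function('Y')(s, a) = Rational(-60, 67) (Function('Y')(s, a) = Mul(60, Rational(-1, 67)) = Rational(-60, 67))
Mul(Pow(Add(Function('Y')(102, 57), -7776), -1), Mul(-3, -1)) = Mul(Pow(Add(Rational(-60, 67), -7776), -1), Mul(-3, -1)) = Mul(Pow(Rational(-521052, 67), -1), 3) = Mul(Rational(-67, 521052), 3) = Rational(-67, 173684)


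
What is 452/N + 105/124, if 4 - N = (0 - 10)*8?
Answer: 16217/2604 ≈ 6.2277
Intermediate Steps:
N = 84 (N = 4 - (0 - 10)*8 = 4 - (-10)*8 = 4 - 1*(-80) = 4 + 80 = 84)
452/N + 105/124 = 452/84 + 105/124 = 452*(1/84) + 105*(1/124) = 113/21 + 105/124 = 16217/2604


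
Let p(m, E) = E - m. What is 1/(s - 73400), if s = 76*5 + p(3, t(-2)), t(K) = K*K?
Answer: -1/73019 ≈ -1.3695e-5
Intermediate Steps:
t(K) = K**2
s = 381 (s = 76*5 + ((-2)**2 - 1*3) = 380 + (4 - 3) = 380 + 1 = 381)
1/(s - 73400) = 1/(381 - 73400) = 1/(-73019) = -1/73019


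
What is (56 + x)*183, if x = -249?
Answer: -35319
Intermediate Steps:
(56 + x)*183 = (56 - 249)*183 = -193*183 = -35319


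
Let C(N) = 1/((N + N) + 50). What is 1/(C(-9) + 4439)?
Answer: 32/142049 ≈ 0.00022527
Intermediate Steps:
C(N) = 1/(50 + 2*N) (C(N) = 1/(2*N + 50) = 1/(50 + 2*N))
1/(C(-9) + 4439) = 1/(1/(2*(25 - 9)) + 4439) = 1/((1/2)/16 + 4439) = 1/((1/2)*(1/16) + 4439) = 1/(1/32 + 4439) = 1/(142049/32) = 32/142049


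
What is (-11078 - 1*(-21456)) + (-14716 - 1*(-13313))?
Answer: 8975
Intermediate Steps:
(-11078 - 1*(-21456)) + (-14716 - 1*(-13313)) = (-11078 + 21456) + (-14716 + 13313) = 10378 - 1403 = 8975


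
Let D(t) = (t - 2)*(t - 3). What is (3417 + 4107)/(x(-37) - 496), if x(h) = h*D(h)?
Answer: -99/766 ≈ -0.12924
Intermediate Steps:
D(t) = (-3 + t)*(-2 + t) (D(t) = (-2 + t)*(-3 + t) = (-3 + t)*(-2 + t))
x(h) = h*(6 + h² - 5*h)
(3417 + 4107)/(x(-37) - 496) = (3417 + 4107)/(-37*(6 + (-37)² - 5*(-37)) - 496) = 7524/(-37*(6 + 1369 + 185) - 496) = 7524/(-37*1560 - 496) = 7524/(-57720 - 496) = 7524/(-58216) = 7524*(-1/58216) = -99/766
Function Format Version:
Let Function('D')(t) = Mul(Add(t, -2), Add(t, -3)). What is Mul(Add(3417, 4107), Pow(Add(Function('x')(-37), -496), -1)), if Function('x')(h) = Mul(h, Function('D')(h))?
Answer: Rational(-99, 766) ≈ -0.12924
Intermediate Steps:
Function('D')(t) = Mul(Add(-3, t), Add(-2, t)) (Function('D')(t) = Mul(Add(-2, t), Add(-3, t)) = Mul(Add(-3, t), Add(-2, t)))
Function('x')(h) = Mul(h, Add(6, Pow(h, 2), Mul(-5, h)))
Mul(Add(3417, 4107), Pow(Add(Function('x')(-37), -496), -1)) = Mul(Add(3417, 4107), Pow(Add(Mul(-37, Add(6, Pow(-37, 2), Mul(-5, -37))), -496), -1)) = Mul(7524, Pow(Add(Mul(-37, Add(6, 1369, 185)), -496), -1)) = Mul(7524, Pow(Add(Mul(-37, 1560), -496), -1)) = Mul(7524, Pow(Add(-57720, -496), -1)) = Mul(7524, Pow(-58216, -1)) = Mul(7524, Rational(-1, 58216)) = Rational(-99, 766)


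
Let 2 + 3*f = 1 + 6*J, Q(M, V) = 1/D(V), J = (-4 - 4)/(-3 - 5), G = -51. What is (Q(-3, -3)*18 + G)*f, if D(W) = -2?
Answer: -100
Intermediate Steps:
J = 1 (J = -8/(-8) = -8*(-1/8) = 1)
Q(M, V) = -1/2 (Q(M, V) = 1/(-2) = -1/2)
f = 5/3 (f = -2/3 + (1 + 6*1)/3 = -2/3 + (1 + 6)/3 = -2/3 + (1/3)*7 = -2/3 + 7/3 = 5/3 ≈ 1.6667)
(Q(-3, -3)*18 + G)*f = (-1/2*18 - 51)*(5/3) = (-9 - 51)*(5/3) = -60*5/3 = -100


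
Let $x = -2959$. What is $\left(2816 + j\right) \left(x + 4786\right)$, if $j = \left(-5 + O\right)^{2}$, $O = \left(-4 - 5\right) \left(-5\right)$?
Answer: $8068032$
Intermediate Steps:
$O = 45$ ($O = \left(-9\right) \left(-5\right) = 45$)
$j = 1600$ ($j = \left(-5 + 45\right)^{2} = 40^{2} = 1600$)
$\left(2816 + j\right) \left(x + 4786\right) = \left(2816 + 1600\right) \left(-2959 + 4786\right) = 4416 \cdot 1827 = 8068032$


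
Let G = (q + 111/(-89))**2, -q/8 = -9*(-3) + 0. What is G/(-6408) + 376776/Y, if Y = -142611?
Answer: -2682900827609/268096890824 ≈ -10.007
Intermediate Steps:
q = -216 (q = -8*(-9*(-3) + 0) = -8*(27 + 0) = -8*27 = -216)
G = 373842225/7921 (G = (-216 + 111/(-89))**2 = (-216 + 111*(-1/89))**2 = (-216 - 111/89)**2 = (-19335/89)**2 = 373842225/7921 ≈ 47196.)
G/(-6408) + 376776/Y = (373842225/7921)/(-6408) + 376776/(-142611) = (373842225/7921)*(-1/6408) + 376776*(-1/142611) = -41538025/5639752 - 125592/47537 = -2682900827609/268096890824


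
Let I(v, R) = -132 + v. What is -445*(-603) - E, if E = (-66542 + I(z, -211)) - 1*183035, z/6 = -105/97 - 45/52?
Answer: 1306536443/2522 ≈ 5.1806e+5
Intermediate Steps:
z = -29475/2522 (z = 6*(-105/97 - 45/52) = 6*(-9825/5044) = -29475/2522 ≈ -11.687)
E = -629795573/2522 (E = (-66542 + (-132 - 29475/2522)) - 1*183035 = (-66542 - 362379/2522) - 183035 = -168181303/2522 - 183035 = -629795573/2522 ≈ -2.4972e+5)
-445*(-603) - E = -445*(-603) - 1*(-629795573/2522) = 268335 + 629795573/2522 = 1306536443/2522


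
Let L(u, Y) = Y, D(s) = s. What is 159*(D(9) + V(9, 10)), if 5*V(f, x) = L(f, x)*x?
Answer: 4611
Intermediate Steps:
V(f, x) = x²/5 (V(f, x) = (x*x)/5 = x²/5)
159*(D(9) + V(9, 10)) = 159*(9 + (⅕)*10²) = 159*(9 + (⅕)*100) = 159*(9 + 20) = 159*29 = 4611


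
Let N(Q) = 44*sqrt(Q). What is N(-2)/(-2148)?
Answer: -11*I*sqrt(2)/537 ≈ -0.028969*I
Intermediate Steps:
N(-2)/(-2148) = (44*sqrt(-2))/(-2148) = (44*(I*sqrt(2)))*(-1/2148) = (44*I*sqrt(2))*(-1/2148) = -11*I*sqrt(2)/537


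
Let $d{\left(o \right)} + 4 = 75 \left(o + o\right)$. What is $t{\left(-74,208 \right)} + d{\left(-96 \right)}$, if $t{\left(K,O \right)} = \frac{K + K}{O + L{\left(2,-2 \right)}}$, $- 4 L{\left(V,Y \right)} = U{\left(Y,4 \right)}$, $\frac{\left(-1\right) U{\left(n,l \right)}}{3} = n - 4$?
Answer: $- \frac{158452}{11} \approx -14405.0$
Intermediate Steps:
$U{\left(n,l \right)} = 12 - 3 n$ ($U{\left(n,l \right)} = - 3 \left(n - 4\right) = - 3 \left(-4 + n\right) = 12 - 3 n$)
$L{\left(V,Y \right)} = -3 + \frac{3 Y}{4}$ ($L{\left(V,Y \right)} = - \frac{12 - 3 Y}{4} = -3 + \frac{3 Y}{4}$)
$d{\left(o \right)} = -4 + 150 o$ ($d{\left(o \right)} = -4 + 75 \left(o + o\right) = -4 + 75 \cdot 2 o = -4 + 150 o$)
$t{\left(K,O \right)} = \frac{2 K}{- \frac{9}{2} + O}$ ($t{\left(K,O \right)} = \frac{K + K}{O + \left(-3 + \frac{3}{4} \left(-2\right)\right)} = \frac{2 K}{O - \frac{9}{2}} = \frac{2 K}{- \frac{9}{2} + O}$)
$t{\left(-74,208 \right)} + d{\left(-96 \right)} = 4 \left(-74\right) \frac{1}{-9 + 2 \cdot 208} + \left(-4 + 150 \left(-96\right)\right) = 4 \left(-74\right) \frac{1}{-9 + 416} - 14404 = 4 \left(-74\right) \frac{1}{407} - 14404 = - \frac{8}{11} - 14404 = - \frac{158452}{11}$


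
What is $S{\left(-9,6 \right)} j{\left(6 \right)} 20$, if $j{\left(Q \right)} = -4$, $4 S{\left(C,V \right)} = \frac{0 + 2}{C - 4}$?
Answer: $\frac{40}{13} \approx 3.0769$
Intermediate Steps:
$S{\left(C,V \right)} = \frac{1}{2 \left(-4 + C\right)}$ ($S{\left(C,V \right)} = \frac{\left(0 + 2\right) \frac{1}{C - 4}}{4} = \frac{2 \frac{1}{-4 + C}}{4} = \frac{1}{2 \left(-4 + C\right)}$)
$S{\left(-9,6 \right)} j{\left(6 \right)} 20 = \frac{1}{2 \left(-4 - 9\right)} \left(-4\right) 20 = \frac{1}{2 \left(-13\right)} \left(-4\right) 20 = \frac{1}{2} \left(- \frac{1}{13}\right) \left(-4\right) 20 = \left(- \frac{1}{26}\right) \left(-4\right) 20 = \frac{2}{13} \cdot 20 = \frac{40}{13}$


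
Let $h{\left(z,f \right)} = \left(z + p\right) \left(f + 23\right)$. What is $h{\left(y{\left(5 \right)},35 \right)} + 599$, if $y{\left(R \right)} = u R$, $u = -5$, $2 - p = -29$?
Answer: $947$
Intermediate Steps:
$p = 31$ ($p = 2 - -29 = 2 + 29 = 31$)
$y{\left(R \right)} = - 5 R$
$h{\left(z,f \right)} = \left(23 + f\right) \left(31 + z\right)$ ($h{\left(z,f \right)} = \left(z + 31\right) \left(f + 23\right) = \left(31 + z\right) \left(23 + f\right) = \left(23 + f\right) \left(31 + z\right)$)
$h{\left(y{\left(5 \right)},35 \right)} + 599 = \left(713 + 23 \left(\left(-5\right) 5\right) + 31 \cdot 35 + 35 \left(\left(-5\right) 5\right)\right) + 599 = \left(713 + 23 \left(-25\right) + 1085 + 35 \left(-25\right)\right) + 599 = \left(713 - 575 + 1085 - 875\right) + 599 = 348 + 599 = 947$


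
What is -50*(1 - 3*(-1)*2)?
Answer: -350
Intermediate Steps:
-50*(1 - 3*(-1)*2) = -50*(1 + 3*2) = -50*(1 + 6) = -50*7 = -350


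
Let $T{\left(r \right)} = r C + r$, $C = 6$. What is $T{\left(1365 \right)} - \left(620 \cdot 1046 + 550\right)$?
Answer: $-639515$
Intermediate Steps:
$T{\left(r \right)} = 7 r$ ($T{\left(r \right)} = r 6 + r = 6 r + r = 7 r$)
$T{\left(1365 \right)} - \left(620 \cdot 1046 + 550\right) = 7 \cdot 1365 - \left(620 \cdot 1046 + 550\right) = 9555 - \left(648520 + 550\right) = 9555 - 649070 = -639515$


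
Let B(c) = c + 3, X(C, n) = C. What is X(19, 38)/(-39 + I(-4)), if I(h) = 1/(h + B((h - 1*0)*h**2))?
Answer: -1235/2536 ≈ -0.48699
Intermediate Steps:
B(c) = 3 + c
I(h) = 1/(3 + h + h**3) (I(h) = 1/(h + (3 + (h - 1*0)*h**2)) = 1/(h + (3 + (h + 0)*h**2)) = 1/(h + (3 + h*h**2)) = 1/(h + (3 + h**3)) = 1/(3 + h + h**3))
X(19, 38)/(-39 + I(-4)) = 19/(-39 + 1/(3 - 4 + (-4)**3)) = 19/(-39 + 1/(3 - 4 - 64)) = 19/(-39 + 1/(-65)) = 19/(-39 - 1/65) = 19/(-2536/65) = -65/2536*19 = -1235/2536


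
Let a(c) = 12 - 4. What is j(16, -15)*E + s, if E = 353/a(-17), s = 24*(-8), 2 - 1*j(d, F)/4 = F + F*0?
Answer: 5617/2 ≈ 2808.5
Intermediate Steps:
a(c) = 8
j(d, F) = 8 - 4*F (j(d, F) = 8 - 4*(F + F*0) = 8 - 4*(F + 0) = 8 - 4*F)
s = -192
E = 353/8 ≈ 44.125
j(16, -15)*E + s = (8 - 4*(-15))*(353/8) - 192 = (8 + 60)*(353/8) - 192 = 68*(353/8) - 192 = 6001/2 - 192 = 5617/2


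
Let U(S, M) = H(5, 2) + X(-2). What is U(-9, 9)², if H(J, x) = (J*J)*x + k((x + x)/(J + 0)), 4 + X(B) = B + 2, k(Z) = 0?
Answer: 2116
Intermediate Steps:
X(B) = -2 + B (X(B) = -4 + (B + 2) = -4 + (2 + B) = -2 + B)
H(J, x) = x*J² (H(J, x) = (J*J)*x + 0 = J²*x + 0 = x*J² + 0 = x*J²)
U(S, M) = 46 (U(S, M) = 2*5² + (-2 - 2) = 2*25 - 4 = 50 - 4 = 46)
U(-9, 9)² = 46² = 2116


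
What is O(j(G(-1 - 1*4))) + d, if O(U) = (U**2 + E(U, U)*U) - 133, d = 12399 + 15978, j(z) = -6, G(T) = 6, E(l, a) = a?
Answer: 28316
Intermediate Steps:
d = 28377
O(U) = -133 + 2*U**2 (O(U) = (U**2 + U*U) - 133 = (U**2 + U**2) - 133 = 2*U**2 - 133 = -133 + 2*U**2)
O(j(G(-1 - 1*4))) + d = (-133 + 2*(-6)**2) + 28377 = (-133 + 2*36) + 28377 = (-133 + 72) + 28377 = -61 + 28377 = 28316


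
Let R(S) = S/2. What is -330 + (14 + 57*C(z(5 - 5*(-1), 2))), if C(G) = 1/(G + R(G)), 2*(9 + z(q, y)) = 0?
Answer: -2882/9 ≈ -320.22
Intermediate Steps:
R(S) = S/2 (R(S) = S*(½) = S/2)
z(q, y) = -9 (z(q, y) = -9 + (½)*0 = -9 + 0 = -9)
C(G) = 2/(3*G) (C(G) = 1/(G + G/2) = 1/(3*G/2) = 2/(3*G))
-330 + (14 + 57*C(z(5 - 5*(-1), 2))) = -330 + (14 + 57*((⅔)/(-9))) = -330 + (14 + 57*((⅔)*(-⅑))) = -330 + (14 + 57*(-2/27)) = -330 + (14 - 38/9) = -330 + 88/9 = -2882/9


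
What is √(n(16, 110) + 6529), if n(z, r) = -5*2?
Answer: √6519 ≈ 80.740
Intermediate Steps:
n(z, r) = -10
√(n(16, 110) + 6529) = √(-10 + 6529) = √6519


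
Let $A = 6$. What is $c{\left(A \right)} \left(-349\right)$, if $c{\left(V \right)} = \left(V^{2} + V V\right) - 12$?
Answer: $-20940$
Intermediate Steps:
$c{\left(V \right)} = -12 + 2 V^{2}$ ($c{\left(V \right)} = \left(V^{2} + V^{2}\right) - 12 = 2 V^{2} - 12 = -12 + 2 V^{2}$)
$c{\left(A \right)} \left(-349\right) = \left(-12 + 2 \cdot 6^{2}\right) \left(-349\right) = \left(-12 + 2 \cdot 36\right) \left(-349\right) = \left(-12 + 72\right) \left(-349\right) = 60 \left(-349\right) = -20940$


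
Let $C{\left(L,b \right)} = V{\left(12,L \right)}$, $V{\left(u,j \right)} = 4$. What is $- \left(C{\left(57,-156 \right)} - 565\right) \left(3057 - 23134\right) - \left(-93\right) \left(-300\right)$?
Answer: $-11291097$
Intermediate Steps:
$C{\left(L,b \right)} = 4$
$- \left(C{\left(57,-156 \right)} - 565\right) \left(3057 - 23134\right) - \left(-93\right) \left(-300\right) = - \left(4 - 565\right) \left(3057 - 23134\right) - \left(-93\right) \left(-300\right) = - \left(-561\right) \left(-20077\right) - 27900 = \left(-1\right) 11263197 - 27900 = -11263197 - 27900 = -11291097$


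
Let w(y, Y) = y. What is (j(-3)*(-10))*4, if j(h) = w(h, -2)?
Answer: 120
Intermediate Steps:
j(h) = h
(j(-3)*(-10))*4 = -3*(-10)*4 = 30*4 = 120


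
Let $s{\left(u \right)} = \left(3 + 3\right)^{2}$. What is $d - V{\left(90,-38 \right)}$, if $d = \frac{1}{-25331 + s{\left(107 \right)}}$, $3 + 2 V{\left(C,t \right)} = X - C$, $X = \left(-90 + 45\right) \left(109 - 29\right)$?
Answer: $\frac{93414433}{50590} \approx 1846.5$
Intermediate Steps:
$X = -3600$ ($X = \left(-45\right) 80 = -3600$)
$s{\left(u \right)} = 36$ ($s{\left(u \right)} = 6^{2} = 36$)
$V{\left(C,t \right)} = - \frac{3603}{2} - \frac{C}{2}$ ($V{\left(C,t \right)} = - \frac{3}{2} + \frac{-3600 - C}{2} = - \frac{3}{2} - \left(1800 + \frac{C}{2}\right) = - \frac{3603}{2} - \frac{C}{2}$)
$d = - \frac{1}{25295}$ ($d = \frac{1}{-25331 + 36} = \frac{1}{-25295} = - \frac{1}{25295} \approx -3.9533 \cdot 10^{-5}$)
$d - V{\left(90,-38 \right)} = - \frac{1}{25295} - \left(- \frac{3603}{2} - 45\right) = - \frac{1}{25295} - - \frac{3693}{2} = - \frac{1}{25295} + \frac{3693}{2} = \frac{93414433}{50590}$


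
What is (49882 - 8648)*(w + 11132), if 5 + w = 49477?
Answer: 2498945336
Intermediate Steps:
w = 49472 (w = -5 + 49477 = 49472)
(49882 - 8648)*(w + 11132) = (49882 - 8648)*(49472 + 11132) = 41234*60604 = 2498945336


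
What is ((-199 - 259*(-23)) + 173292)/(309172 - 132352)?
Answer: 17905/17682 ≈ 1.0126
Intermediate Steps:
((-199 - 259*(-23)) + 173292)/(309172 - 132352) = ((-199 + 5957) + 173292)/176820 = (5758 + 173292)*(1/176820) = 179050*(1/176820) = 17905/17682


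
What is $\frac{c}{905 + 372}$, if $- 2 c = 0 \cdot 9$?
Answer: $0$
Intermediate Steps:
$c = 0$ ($c = - \frac{0 \cdot 9}{2} = \left(- \frac{1}{2}\right) 0 = 0$)
$\frac{c}{905 + 372} = \frac{0}{905 + 372} = \frac{0}{1277} = 0 \cdot \frac{1}{1277} = 0$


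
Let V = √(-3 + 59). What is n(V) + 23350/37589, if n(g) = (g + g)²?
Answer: 8443286/37589 ≈ 224.62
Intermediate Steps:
V = 2*√14 (V = √56 = 2*√14 ≈ 7.4833)
n(g) = 4*g² (n(g) = (2*g)² = 4*g²)
n(V) + 23350/37589 = 4*(2*√14)² + 23350/37589 = 4*56 + 23350*(1/37589) = 224 + 23350/37589 = 8443286/37589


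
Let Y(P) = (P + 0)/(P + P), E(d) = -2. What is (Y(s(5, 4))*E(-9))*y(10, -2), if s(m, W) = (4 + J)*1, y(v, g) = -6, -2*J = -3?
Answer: 6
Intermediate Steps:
J = 3/2 (J = -½*(-3) = 3/2 ≈ 1.5000)
s(m, W) = 11/2 (s(m, W) = (4 + 3/2)*1 = (11/2)*1 = 11/2)
Y(P) = ½ (Y(P) = P/((2*P)) = P*(1/(2*P)) = ½)
(Y(s(5, 4))*E(-9))*y(10, -2) = ((½)*(-2))*(-6) = -1*(-6) = 6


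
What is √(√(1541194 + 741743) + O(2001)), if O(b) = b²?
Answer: √(4004001 + √2282937) ≈ 2001.4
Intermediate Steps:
√(√(1541194 + 741743) + O(2001)) = √(√(1541194 + 741743) + 2001²) = √(√2282937 + 4004001) = √(4004001 + √2282937)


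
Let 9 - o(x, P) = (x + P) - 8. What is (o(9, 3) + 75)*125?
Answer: 10000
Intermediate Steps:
o(x, P) = 17 - P - x (o(x, P) = 9 - ((x + P) - 8) = 9 - ((P + x) - 8) = 9 - (-8 + P + x) = 9 + (8 - P - x) = 17 - P - x)
(o(9, 3) + 75)*125 = ((17 - 1*3 - 1*9) + 75)*125 = ((17 - 3 - 9) + 75)*125 = (5 + 75)*125 = 80*125 = 10000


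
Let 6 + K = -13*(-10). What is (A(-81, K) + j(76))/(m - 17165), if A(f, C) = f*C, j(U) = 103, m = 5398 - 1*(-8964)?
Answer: 9941/2803 ≈ 3.5466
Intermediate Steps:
m = 14362 (m = 5398 + 8964 = 14362)
K = 124 (K = -6 - 13*(-10) = -6 + 130 = 124)
A(f, C) = C*f
(A(-81, K) + j(76))/(m - 17165) = (124*(-81) + 103)/(14362 - 17165) = (-10044 + 103)/(-2803) = -9941*(-1/2803) = 9941/2803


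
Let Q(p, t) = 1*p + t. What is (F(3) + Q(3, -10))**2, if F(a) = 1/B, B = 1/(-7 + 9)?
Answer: 25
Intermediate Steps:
Q(p, t) = p + t
B = 1/2 ≈ 0.50000
F(a) = 2 (F(a) = 1/(1/2) = 2)
(F(3) + Q(3, -10))**2 = (2 + (3 - 10))**2 = (2 - 7)**2 = (-5)**2 = 25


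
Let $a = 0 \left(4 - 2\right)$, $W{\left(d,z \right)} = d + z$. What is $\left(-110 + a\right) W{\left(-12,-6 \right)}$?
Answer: $1980$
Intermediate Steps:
$a = 0$ ($a = 0 \cdot 2 = 0$)
$\left(-110 + a\right) W{\left(-12,-6 \right)} = \left(-110 + 0\right) \left(-12 - 6\right) = \left(-110\right) \left(-18\right) = 1980$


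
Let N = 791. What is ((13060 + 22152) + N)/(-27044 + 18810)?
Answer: -36003/8234 ≈ -4.3725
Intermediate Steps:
((13060 + 22152) + N)/(-27044 + 18810) = ((13060 + 22152) + 791)/(-27044 + 18810) = (35212 + 791)/(-8234) = 36003*(-1/8234) = -36003/8234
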